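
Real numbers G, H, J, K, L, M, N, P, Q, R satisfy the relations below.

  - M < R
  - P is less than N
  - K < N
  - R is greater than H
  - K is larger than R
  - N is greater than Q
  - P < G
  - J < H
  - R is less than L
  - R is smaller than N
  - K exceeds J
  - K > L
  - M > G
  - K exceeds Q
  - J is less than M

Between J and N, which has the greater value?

N

Link the given pairs in sequence: J < H; H < R; R < L; L < K; K < N.
Chaining these gives J < H < R < L < K < N.
So J < N; N is the larger of the two.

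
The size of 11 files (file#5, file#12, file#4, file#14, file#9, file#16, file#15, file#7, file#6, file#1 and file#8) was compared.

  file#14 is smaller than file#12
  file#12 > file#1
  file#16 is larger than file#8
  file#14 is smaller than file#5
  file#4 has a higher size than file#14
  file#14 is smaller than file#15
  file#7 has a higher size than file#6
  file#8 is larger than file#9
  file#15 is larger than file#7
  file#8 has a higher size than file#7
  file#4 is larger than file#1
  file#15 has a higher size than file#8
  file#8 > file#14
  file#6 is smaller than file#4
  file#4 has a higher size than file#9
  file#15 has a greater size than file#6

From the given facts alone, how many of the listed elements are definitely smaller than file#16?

5

Directly below file#16: file#8.
One step further: file#14, file#9, file#7 (4 so far).
One step further: file#6 (5 so far).
No other element is forced below file#16 by the given relations, so the count is 5.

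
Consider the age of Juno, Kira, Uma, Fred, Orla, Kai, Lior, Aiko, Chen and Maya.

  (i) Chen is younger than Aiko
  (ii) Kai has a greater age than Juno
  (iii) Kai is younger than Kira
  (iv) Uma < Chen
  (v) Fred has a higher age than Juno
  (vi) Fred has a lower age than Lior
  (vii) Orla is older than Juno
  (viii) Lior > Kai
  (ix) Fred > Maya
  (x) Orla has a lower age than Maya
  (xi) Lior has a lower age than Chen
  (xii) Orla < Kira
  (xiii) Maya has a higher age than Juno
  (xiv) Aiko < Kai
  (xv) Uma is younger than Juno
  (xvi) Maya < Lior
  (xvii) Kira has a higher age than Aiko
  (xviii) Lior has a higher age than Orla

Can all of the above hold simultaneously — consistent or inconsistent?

inconsistent

Chaining the given relations yields Lior < Chen < Aiko < Kai, so Lior < Kai. But one relation states Kai < Lior. These cannot both hold.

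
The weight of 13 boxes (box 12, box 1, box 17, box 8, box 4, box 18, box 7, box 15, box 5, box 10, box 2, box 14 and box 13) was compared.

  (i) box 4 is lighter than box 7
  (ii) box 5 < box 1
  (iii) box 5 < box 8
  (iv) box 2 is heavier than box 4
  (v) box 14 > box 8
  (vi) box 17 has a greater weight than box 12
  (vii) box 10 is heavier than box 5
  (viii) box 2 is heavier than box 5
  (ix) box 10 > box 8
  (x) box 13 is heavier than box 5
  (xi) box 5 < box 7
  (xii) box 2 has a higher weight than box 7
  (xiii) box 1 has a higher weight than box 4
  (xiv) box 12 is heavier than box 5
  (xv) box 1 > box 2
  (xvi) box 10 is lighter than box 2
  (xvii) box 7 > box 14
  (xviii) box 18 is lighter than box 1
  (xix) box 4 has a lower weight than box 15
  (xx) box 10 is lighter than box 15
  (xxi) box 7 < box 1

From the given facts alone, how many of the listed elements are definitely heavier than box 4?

4

Directly above box 4: box 7, box 2, box 1, box 15.
Nothing else is reachable above box 4; 4 in all.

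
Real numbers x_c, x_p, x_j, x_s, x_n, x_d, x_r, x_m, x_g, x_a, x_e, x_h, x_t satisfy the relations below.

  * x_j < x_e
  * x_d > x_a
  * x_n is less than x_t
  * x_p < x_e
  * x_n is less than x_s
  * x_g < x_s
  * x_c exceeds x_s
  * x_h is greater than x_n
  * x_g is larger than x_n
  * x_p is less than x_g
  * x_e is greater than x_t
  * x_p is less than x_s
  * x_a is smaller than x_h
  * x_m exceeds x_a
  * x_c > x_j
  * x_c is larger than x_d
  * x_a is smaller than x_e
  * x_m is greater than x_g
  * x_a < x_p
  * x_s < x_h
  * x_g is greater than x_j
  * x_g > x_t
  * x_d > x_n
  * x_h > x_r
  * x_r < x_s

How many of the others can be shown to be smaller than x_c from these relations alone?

Directly below x_c: x_j, x_d, x_s.
One step further: x_r, x_n, x_a, x_p, x_g (8 so far).
One step further: x_t (9 so far).
Nothing else is reachable below x_c; 9 in all.

9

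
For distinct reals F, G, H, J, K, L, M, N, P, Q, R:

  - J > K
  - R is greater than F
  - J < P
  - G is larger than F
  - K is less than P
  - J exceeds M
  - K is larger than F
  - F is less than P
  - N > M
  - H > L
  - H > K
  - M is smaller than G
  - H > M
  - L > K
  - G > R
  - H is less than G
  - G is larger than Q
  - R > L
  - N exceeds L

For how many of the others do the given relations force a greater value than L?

4

The elements the relations force above L are N, H, R, G — no chain reaches any other.
That is 4.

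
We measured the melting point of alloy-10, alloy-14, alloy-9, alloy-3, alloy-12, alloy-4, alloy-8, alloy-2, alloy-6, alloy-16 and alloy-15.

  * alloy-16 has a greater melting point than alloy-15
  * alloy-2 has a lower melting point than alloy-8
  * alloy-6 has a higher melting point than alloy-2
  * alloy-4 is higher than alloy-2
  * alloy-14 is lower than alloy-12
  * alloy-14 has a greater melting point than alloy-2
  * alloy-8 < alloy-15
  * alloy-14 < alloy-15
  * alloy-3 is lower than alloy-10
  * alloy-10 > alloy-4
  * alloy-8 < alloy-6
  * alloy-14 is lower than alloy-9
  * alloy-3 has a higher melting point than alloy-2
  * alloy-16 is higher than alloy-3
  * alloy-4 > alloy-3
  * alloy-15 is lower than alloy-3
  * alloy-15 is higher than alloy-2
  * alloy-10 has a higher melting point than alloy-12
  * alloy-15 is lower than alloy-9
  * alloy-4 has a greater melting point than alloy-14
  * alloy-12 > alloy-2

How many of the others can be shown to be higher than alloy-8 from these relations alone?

From alloy-8 the given relations immediately reach alloy-15, alloy-6.
From those, alloy-3, alloy-9, alloy-16 — 5 in total.
From those, alloy-4, alloy-10 — 7 in total.
No other element is forced above alloy-8 by the given relations, so the count is 7.

7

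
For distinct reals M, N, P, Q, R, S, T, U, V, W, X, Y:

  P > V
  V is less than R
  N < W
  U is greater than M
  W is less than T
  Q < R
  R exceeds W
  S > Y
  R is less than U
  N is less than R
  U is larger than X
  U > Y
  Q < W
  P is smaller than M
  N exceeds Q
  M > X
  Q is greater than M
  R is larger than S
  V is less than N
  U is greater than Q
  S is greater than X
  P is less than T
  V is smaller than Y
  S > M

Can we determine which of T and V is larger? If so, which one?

T

Link the given pairs in sequence: V < P; P < M; M < Q; Q < N; N < W; W < T.
Together: V < P < M < Q < N < W < T.
So T is larger.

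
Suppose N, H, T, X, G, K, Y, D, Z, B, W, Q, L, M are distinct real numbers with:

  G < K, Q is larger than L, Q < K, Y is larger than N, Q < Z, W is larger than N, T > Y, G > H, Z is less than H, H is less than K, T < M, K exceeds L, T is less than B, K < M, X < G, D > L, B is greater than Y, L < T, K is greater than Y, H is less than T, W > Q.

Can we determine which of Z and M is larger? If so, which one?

M

Z < H < G < K < M, by transitivity through H, G, K.
So M is larger.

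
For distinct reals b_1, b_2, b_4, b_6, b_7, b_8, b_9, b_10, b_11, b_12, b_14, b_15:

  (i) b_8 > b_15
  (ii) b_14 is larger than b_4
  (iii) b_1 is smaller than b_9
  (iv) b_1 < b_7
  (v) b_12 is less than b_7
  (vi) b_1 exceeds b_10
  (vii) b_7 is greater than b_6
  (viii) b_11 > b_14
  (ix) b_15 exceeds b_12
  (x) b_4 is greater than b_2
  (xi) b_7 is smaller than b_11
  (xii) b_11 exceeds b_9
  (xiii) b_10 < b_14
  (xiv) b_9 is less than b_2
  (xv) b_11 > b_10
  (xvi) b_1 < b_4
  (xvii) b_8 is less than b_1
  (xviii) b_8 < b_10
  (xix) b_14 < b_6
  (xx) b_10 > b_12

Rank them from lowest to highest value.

b_12 < b_15 < b_8 < b_10 < b_1 < b_9 < b_2 < b_4 < b_14 < b_6 < b_7 < b_11

Nothing is placed below b_12, so it is least; from there b_12 < b_15; b_15 < b_8; b_8 < b_10; b_10 < b_1; b_1 < b_9; b_9 < b_2; b_2 < b_4; b_4 < b_14; b_14 < b_6; b_6 < b_7; b_7 < b_11, each given directly.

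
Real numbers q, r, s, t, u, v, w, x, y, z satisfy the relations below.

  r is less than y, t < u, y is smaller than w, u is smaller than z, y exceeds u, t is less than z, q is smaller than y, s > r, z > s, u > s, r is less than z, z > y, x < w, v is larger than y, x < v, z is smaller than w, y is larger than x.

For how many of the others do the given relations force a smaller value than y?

6

Directly below y: x, r, u, q.
One step further: t, s (6 so far).
No other element is forced below y by the given relations, so the count is 6.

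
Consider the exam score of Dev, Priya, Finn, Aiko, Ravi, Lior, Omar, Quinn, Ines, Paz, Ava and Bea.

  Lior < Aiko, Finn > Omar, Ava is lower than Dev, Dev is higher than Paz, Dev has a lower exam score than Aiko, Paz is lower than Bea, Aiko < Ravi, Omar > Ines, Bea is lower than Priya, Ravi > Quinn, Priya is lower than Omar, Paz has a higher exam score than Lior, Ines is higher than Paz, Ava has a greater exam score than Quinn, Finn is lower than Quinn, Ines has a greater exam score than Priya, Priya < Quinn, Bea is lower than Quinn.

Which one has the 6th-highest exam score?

Finn

The consecutive relations fix a unique order: Lior < Paz < Bea < Priya < Ines < Omar < Finn < Quinn < Ava < Dev < Aiko < Ravi.
Counting 6 from the largest end gives Finn.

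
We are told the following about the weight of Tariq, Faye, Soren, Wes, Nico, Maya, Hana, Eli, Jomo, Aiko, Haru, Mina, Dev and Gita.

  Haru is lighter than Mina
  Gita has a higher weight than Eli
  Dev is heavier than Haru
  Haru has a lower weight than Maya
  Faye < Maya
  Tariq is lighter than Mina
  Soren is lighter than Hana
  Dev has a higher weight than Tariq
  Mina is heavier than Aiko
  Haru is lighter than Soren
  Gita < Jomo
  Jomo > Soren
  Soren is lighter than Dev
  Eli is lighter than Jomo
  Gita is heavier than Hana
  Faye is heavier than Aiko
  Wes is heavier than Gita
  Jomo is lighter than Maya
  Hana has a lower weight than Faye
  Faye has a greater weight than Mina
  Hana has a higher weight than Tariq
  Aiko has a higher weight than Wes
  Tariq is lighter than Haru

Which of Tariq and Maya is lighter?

Tariq

Tariq < Haru and Haru < Soren give Tariq < Soren.
Then Soren < Hana extends the chain to Hana.
Then Hana < Gita extends the chain to Gita.
With Gita < Wes: Tariq < Haru < Soren < Hana < Gita < Wes.
With Wes < Aiko: Tariq < Haru < Soren < Hana < Gita < Wes < Aiko.
With Aiko < Mina: Tariq < Haru < Soren < Hana < Gita < Wes < Aiko < Mina.
Then Mina < Faye extends the chain to Faye.
With Faye < Maya: Tariq < Haru < Soren < Hana < Gita < Wes < Aiko < Mina < Faye < Maya.
So Tariq < Maya; Tariq is the lighter of the two.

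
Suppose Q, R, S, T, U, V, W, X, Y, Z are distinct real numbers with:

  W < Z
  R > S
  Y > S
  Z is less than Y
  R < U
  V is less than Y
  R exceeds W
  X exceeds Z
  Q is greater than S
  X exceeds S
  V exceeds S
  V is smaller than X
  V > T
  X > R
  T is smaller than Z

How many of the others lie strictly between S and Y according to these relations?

Chaining upward from S reaches: R, Q, V, U, X.
Chaining downward from Y reaches: W, T, Z, V.
Strictly between S and Y are those in both lists: V — 1 element.

1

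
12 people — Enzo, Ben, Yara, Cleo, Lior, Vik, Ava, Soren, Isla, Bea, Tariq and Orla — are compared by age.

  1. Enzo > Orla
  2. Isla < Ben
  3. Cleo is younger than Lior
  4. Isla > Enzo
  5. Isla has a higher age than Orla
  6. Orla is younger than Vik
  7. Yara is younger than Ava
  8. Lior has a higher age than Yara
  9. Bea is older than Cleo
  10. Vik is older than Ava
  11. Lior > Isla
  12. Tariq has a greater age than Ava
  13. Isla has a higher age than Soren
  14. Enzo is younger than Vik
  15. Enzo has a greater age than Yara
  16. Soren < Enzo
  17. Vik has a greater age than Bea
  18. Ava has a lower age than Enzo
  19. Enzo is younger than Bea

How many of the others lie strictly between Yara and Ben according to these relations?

3

Chaining upward from Yara reaches: Ava, Tariq, Enzo, Isla, Bea, Lior, Vik.
Chaining downward from Ben reaches: Soren, Ava, Orla, Enzo, Isla.
Strictly between Yara and Ben are those in both lists: Ava, Enzo, Isla — 3 elements.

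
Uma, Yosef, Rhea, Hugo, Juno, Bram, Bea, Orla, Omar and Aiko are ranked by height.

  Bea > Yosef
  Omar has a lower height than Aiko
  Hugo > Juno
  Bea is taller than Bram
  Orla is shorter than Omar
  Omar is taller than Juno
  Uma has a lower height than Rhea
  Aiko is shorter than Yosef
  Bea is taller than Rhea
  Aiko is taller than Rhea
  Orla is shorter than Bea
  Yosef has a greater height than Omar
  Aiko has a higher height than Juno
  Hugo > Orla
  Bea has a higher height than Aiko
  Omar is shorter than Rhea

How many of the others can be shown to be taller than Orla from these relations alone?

The elements the relations force above Orla are Omar, Rhea, Aiko, Yosef, Hugo, Bea — no chain reaches any other.
That is 6.

6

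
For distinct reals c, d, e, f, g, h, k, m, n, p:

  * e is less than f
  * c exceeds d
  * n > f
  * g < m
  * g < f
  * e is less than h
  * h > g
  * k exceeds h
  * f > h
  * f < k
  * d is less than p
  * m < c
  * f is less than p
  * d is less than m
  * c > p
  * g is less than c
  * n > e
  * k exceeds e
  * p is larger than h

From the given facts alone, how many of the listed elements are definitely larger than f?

4

From f the given relations immediately reach p, n, k.
From those, c — 4 in total.
Nothing else is reachable above f; 4 in all.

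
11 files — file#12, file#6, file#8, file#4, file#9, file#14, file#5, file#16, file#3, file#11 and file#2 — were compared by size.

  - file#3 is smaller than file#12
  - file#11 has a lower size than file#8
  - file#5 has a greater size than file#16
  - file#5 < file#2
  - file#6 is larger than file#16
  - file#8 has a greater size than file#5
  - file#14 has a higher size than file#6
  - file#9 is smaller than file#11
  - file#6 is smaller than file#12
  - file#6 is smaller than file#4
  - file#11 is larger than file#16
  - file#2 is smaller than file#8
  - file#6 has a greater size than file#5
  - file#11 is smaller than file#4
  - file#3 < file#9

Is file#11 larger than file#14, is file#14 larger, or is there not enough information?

Following every chain through file#14: below file#14 we get file#16, file#5, file#6.
file#11 is not reached, and no chain runs the other way from file#11 to file#14.
So the given relations leave the order of file#14 and file#11 undetermined.

undetermined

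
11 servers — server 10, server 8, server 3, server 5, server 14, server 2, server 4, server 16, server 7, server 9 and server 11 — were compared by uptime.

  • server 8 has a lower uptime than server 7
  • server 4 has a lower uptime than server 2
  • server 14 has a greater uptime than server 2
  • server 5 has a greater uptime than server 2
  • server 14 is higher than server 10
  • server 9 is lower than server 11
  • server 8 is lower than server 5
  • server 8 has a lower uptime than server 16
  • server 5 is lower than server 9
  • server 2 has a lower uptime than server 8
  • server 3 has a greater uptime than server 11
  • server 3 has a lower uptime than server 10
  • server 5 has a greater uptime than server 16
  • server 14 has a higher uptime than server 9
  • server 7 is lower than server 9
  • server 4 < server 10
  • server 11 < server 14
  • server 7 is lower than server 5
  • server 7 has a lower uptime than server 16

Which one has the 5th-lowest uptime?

The consecutive relations fix a unique order: server 4 < server 2 < server 8 < server 7 < server 16 < server 5 < server 9 < server 11 < server 3 < server 10 < server 14.
The 5th smallest is server 16.

server 16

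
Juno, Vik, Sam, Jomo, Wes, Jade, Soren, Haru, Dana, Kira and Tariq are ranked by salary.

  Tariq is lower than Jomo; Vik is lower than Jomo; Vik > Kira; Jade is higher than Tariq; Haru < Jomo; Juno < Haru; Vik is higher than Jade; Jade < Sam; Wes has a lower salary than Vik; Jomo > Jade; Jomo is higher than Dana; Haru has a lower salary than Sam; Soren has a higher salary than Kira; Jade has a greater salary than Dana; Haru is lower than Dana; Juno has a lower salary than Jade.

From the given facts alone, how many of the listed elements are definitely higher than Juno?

6

The elements the relations force above Juno are Haru, Dana, Jade, Sam, Vik, Jomo — no chain reaches any other.
That is 6.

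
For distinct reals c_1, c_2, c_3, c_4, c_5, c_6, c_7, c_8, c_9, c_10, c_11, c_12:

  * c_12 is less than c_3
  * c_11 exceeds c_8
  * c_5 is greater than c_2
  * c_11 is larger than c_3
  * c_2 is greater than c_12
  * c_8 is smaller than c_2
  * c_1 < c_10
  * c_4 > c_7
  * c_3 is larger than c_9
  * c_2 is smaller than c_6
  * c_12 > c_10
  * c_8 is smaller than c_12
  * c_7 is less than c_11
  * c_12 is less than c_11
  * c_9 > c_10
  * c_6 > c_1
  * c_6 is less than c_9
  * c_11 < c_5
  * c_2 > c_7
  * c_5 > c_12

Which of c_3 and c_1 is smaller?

c_1 < c_10 and c_10 < c_12 give c_1 < c_12.
With c_12 < c_2: c_1 < c_10 < c_12 < c_2.
Then c_2 < c_6 extends the chain to c_6.
Then c_6 < c_9 extends the chain to c_9.
Then c_9 < c_3 extends the chain to c_3.
So c_1 < c_3; c_1 is the smaller of the two.

c_1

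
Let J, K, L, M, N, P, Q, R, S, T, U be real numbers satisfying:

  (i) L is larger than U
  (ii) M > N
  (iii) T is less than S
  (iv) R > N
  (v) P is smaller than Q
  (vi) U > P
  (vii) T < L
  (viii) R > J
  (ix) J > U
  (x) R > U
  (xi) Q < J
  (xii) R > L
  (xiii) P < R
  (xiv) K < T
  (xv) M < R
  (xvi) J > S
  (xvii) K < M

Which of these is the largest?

R

N is not greatest since N < R; K is not greatest since K < M; P is not greatest since P < Q; T is not greatest since T < S; S is not greatest since S < J; U is not greatest since U < J; M is not greatest since M < R; Q is not greatest since Q < J; J is not greatest since J < R; L is not greatest since L < R.
Only R has nothing above it, so R is the largest.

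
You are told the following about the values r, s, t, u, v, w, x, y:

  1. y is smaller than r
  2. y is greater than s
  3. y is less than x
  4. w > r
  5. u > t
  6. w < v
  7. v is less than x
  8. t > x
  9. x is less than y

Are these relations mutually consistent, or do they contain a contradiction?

inconsistent

We have x < y stated directly, yet also y < r < w < v < x by chaining the others — so y < x. Contradiction.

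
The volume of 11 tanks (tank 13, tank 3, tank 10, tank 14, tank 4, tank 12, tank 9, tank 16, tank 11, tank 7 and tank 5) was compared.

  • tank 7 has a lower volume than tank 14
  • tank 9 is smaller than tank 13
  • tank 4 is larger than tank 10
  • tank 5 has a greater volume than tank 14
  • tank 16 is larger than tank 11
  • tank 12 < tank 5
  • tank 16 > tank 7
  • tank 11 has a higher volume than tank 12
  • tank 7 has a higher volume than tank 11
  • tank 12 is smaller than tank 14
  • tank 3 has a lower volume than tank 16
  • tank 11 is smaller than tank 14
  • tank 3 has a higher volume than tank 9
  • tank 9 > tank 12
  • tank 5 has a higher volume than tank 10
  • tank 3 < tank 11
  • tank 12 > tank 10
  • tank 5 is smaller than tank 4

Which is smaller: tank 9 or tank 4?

tank 9

Link the given pairs in sequence: tank 9 < tank 3; tank 3 < tank 11; tank 11 < tank 7; tank 7 < tank 14; tank 14 < tank 5; tank 5 < tank 4.
Chaining these gives tank 9 < tank 3 < tank 11 < tank 7 < tank 14 < tank 5 < tank 4.
So tank 9 < tank 4; tank 9 is the smaller of the two.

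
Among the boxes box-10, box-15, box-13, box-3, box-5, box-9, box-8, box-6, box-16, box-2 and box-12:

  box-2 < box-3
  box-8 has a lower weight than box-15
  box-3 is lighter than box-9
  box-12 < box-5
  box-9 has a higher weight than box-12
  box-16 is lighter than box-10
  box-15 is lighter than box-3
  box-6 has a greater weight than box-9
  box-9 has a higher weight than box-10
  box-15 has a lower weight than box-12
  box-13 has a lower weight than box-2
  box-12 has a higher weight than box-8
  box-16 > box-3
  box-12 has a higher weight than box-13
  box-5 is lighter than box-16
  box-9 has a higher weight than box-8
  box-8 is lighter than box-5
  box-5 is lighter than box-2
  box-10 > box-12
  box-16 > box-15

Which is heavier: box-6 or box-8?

box-6

box-8 < box-15 and box-15 < box-12 give box-8 < box-12.
With box-12 < box-5: box-8 < box-15 < box-12 < box-5.
With box-5 < box-2: box-8 < box-15 < box-12 < box-5 < box-2.
With box-2 < box-3: box-8 < box-15 < box-12 < box-5 < box-2 < box-3.
Then box-3 < box-16 extends the chain to box-16.
With box-16 < box-10: box-8 < box-15 < box-12 < box-5 < box-2 < box-3 < box-16 < box-10.
With box-10 < box-9: box-8 < box-15 < box-12 < box-5 < box-2 < box-3 < box-16 < box-10 < box-9.
Then box-9 < box-6 extends the chain to box-6.
So box-8 < box-6; box-6 is the heavier of the two.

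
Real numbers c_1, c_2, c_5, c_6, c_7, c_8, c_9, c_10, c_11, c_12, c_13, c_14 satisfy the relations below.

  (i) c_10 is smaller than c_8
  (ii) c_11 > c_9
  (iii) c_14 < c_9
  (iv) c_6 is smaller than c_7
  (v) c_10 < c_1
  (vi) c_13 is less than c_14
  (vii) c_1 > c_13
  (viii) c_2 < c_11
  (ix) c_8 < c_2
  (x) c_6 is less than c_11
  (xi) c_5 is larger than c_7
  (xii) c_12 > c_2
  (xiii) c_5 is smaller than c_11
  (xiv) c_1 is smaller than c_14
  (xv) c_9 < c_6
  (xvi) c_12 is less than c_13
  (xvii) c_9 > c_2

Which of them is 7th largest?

The consecutive relations fix a unique order: c_10 < c_8 < c_2 < c_12 < c_13 < c_1 < c_14 < c_9 < c_6 < c_7 < c_5 < c_11.
The 7th largest is c_1.

c_1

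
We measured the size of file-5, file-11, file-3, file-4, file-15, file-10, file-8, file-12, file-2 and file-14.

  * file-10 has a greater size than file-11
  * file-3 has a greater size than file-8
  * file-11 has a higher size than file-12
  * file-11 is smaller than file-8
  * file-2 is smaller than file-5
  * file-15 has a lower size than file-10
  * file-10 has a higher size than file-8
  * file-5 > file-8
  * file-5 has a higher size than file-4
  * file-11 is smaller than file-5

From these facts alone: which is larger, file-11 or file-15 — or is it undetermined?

Following every chain through file-15: above file-15 we get file-10.
file-11 is not reached, and no chain runs the other way from file-11 to file-15.
So the given relations leave the order of file-15 and file-11 undetermined.

undetermined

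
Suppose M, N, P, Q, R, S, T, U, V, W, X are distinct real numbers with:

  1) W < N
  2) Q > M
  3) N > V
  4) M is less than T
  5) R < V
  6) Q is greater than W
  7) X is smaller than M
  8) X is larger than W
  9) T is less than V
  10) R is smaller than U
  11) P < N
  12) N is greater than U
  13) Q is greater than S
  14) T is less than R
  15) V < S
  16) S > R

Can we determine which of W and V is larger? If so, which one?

V

W < X and X < M give W < M.
Then M < T extends the chain to T.
Then T < R extends the chain to R.
With R < V: W < X < M < T < R < V.
So V is larger.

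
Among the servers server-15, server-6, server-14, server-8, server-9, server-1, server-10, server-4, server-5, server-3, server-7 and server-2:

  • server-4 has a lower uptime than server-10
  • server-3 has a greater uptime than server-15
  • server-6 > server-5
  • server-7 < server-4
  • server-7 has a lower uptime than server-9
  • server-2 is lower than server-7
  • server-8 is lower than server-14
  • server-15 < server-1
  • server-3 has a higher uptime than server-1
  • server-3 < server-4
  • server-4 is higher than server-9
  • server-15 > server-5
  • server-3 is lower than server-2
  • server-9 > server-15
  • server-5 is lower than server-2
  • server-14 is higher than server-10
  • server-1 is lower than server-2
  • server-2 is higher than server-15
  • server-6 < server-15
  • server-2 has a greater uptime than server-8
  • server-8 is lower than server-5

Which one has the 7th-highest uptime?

server-3

Piecing the relations together gives one ordering: server-8 < server-5 < server-6 < server-15 < server-1 < server-3 < server-2 < server-7 < server-9 < server-4 < server-10 < server-14.
The 7th largest is server-3.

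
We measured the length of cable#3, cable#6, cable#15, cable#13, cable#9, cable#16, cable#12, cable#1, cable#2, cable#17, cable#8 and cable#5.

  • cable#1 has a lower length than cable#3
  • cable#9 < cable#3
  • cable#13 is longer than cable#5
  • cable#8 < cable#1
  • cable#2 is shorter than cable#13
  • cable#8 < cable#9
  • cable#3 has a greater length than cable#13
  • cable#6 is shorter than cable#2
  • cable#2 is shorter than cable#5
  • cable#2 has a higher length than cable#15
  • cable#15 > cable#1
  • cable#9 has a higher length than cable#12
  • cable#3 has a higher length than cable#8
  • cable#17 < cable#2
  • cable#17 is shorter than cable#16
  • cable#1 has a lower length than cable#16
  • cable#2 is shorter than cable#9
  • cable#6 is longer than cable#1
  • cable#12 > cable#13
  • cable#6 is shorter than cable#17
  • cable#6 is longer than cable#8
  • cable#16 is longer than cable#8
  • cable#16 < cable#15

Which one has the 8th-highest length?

The consecutive relations fix a unique order: cable#8 < cable#1 < cable#6 < cable#17 < cable#16 < cable#15 < cable#2 < cable#5 < cable#13 < cable#12 < cable#9 < cable#3.
Counting 8 from the largest end gives cable#16.

cable#16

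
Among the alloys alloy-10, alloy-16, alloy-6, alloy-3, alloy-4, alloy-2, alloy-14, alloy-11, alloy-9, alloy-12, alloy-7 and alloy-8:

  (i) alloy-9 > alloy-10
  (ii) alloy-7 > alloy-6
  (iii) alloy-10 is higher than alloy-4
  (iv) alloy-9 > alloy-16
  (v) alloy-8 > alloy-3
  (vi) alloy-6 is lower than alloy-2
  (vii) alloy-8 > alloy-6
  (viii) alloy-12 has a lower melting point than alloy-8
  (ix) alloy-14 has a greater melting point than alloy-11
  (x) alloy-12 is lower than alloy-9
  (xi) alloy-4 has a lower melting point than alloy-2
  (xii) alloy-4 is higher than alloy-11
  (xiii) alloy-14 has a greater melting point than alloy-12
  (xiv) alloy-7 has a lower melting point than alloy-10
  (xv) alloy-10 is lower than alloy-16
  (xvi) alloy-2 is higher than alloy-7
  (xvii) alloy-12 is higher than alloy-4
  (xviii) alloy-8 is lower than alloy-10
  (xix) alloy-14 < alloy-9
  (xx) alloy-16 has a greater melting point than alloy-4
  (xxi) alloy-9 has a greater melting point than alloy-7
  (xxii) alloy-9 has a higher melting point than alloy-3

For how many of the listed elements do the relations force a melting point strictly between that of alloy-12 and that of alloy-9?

Chaining upward from alloy-12 reaches: alloy-8, alloy-10, alloy-16, alloy-14.
Chaining downward from alloy-9 reaches: alloy-6, alloy-11, alloy-3, alloy-4, alloy-7, alloy-8, alloy-10, alloy-16, alloy-14.
Strictly between alloy-12 and alloy-9 are those in both lists: alloy-8, alloy-10, alloy-16, alloy-14 — 4 elements.

4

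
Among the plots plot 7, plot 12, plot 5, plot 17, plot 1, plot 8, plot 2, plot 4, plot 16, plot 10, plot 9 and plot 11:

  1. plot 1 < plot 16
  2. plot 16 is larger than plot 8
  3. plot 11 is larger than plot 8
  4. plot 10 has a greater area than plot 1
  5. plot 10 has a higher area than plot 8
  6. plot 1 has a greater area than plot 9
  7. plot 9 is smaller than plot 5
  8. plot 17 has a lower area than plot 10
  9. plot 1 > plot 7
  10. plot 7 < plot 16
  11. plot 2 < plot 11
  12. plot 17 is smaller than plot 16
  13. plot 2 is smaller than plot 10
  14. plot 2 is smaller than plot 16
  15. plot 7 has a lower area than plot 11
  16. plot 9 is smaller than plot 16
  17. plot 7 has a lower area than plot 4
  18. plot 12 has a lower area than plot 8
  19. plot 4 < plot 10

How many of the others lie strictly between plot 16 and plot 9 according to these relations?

1

The relations place plot 9 below plot 16. An element lies strictly between them when it is forced above plot 9 and also forced below plot 16.
Above plot 9: {plot 1, plot 5, plot 10}. Below plot 16: {plot 17, plot 2, plot 12, plot 7, plot 8, plot 1}.
Intersection: {plot 1} — 1.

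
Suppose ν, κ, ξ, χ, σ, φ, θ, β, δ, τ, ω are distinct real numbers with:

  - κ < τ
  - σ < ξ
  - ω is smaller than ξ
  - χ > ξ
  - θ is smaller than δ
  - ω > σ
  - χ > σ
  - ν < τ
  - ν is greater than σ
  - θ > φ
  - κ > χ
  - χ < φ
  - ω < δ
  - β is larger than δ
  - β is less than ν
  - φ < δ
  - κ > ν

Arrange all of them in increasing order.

Each adjacent pair is fixed by a given relation: σ < ω; ω < ξ; ξ < χ; χ < φ; φ < θ; θ < δ; δ < β; β < ν; ν < κ; κ < τ. Chaining them end to end gives the full order.

σ < ω < ξ < χ < φ < θ < δ < β < ν < κ < τ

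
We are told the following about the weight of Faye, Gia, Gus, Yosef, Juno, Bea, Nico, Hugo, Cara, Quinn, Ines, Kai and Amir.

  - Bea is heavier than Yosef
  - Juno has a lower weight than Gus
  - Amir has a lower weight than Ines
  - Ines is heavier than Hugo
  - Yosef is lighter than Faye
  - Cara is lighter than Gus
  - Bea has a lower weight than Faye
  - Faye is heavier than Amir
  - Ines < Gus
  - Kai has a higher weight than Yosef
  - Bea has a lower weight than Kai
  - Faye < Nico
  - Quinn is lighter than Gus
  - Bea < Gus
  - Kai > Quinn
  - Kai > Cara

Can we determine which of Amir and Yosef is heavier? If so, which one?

Following every chain through Amir: above Amir we get Faye, Ines, Gus, Nico.
Yosef is not reached, and no chain runs the other way from Yosef to Amir.
So the given relations leave the order of Amir and Yosef undetermined.

undetermined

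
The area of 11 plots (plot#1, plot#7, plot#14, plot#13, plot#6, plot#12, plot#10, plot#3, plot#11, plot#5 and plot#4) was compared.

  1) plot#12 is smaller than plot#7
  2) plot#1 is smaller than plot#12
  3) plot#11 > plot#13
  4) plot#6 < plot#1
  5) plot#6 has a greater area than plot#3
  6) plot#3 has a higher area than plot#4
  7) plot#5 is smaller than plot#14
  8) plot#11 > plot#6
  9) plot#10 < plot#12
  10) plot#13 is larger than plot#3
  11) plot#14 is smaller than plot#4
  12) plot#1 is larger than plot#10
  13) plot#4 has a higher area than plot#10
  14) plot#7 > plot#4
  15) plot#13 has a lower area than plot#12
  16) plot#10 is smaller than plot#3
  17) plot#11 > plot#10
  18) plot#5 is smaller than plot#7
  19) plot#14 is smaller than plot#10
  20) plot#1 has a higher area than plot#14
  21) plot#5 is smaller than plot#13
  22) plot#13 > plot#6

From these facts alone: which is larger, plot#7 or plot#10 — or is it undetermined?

plot#7

Link the given pairs in sequence: plot#10 < plot#4; plot#4 < plot#3; plot#3 < plot#6; plot#6 < plot#13; plot#13 < plot#12; plot#12 < plot#7.
Chaining these gives plot#10 < plot#4 < plot#3 < plot#6 < plot#13 < plot#12 < plot#7.
So plot#7 is larger.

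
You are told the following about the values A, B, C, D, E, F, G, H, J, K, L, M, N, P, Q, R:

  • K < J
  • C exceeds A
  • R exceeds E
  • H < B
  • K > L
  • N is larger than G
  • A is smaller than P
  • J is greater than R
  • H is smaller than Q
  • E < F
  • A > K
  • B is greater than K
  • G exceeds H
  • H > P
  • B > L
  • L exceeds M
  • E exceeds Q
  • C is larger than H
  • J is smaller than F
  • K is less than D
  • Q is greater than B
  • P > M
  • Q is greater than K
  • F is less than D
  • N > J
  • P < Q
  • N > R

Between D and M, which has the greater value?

D

Link the given pairs in sequence: M < L; L < K; K < A; A < P; P < H; H < B; B < Q; Q < E; E < R; R < J; J < F; F < D.
Chaining these gives M < L < K < A < P < H < B < Q < E < R < J < F < D.
So M < D; D is the larger of the two.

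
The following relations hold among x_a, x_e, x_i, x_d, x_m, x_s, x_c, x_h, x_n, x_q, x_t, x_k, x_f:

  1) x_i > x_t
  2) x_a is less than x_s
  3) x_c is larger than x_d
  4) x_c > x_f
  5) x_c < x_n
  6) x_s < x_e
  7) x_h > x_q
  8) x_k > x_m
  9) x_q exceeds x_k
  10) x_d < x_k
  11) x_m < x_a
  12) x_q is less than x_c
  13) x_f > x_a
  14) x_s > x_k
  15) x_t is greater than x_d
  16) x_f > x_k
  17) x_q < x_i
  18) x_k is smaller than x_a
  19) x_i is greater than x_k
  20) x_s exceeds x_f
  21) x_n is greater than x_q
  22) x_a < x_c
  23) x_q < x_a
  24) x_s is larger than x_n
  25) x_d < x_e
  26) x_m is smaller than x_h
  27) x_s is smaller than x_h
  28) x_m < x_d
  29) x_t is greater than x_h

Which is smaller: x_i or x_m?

x_m < x_d and x_d < x_k give x_m < x_k.
With x_k < x_q: x_m < x_d < x_k < x_q.
Then x_q < x_a extends the chain to x_a.
With x_a < x_f: x_m < x_d < x_k < x_q < x_a < x_f.
With x_f < x_c: x_m < x_d < x_k < x_q < x_a < x_f < x_c.
With x_c < x_n: x_m < x_d < x_k < x_q < x_a < x_f < x_c < x_n.
With x_n < x_s: x_m < x_d < x_k < x_q < x_a < x_f < x_c < x_n < x_s.
Then x_s < x_h extends the chain to x_h.
Then x_h < x_t extends the chain to x_t.
With x_t < x_i: x_m < x_d < x_k < x_q < x_a < x_f < x_c < x_n < x_s < x_h < x_t < x_i.
So x_m < x_i; x_m is the smaller of the two.

x_m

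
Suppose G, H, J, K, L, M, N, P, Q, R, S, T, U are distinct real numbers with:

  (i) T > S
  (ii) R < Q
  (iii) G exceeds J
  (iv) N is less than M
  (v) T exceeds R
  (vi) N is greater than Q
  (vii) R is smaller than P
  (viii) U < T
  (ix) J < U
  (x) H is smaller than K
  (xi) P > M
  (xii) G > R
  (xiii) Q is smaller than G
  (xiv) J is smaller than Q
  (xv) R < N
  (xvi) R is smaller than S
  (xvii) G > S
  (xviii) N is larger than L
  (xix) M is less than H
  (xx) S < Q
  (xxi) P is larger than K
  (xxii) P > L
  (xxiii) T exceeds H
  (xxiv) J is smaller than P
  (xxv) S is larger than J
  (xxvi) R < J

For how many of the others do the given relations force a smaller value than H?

Directly below H: M.
One step further: N (2 so far).
One step further: R, L, Q (5 so far).
One step further: J, S (7 so far).
No other element is forced below H by the given relations, so the count is 7.

7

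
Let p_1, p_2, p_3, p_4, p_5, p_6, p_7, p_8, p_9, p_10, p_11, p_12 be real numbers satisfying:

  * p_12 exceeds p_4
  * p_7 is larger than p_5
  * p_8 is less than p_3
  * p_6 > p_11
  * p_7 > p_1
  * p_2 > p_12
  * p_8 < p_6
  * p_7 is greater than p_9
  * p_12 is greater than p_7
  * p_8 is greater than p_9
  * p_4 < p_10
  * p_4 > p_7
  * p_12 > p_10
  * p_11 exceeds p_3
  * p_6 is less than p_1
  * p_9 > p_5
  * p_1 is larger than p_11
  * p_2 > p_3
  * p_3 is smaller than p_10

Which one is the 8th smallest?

The consecutive relations fix a unique order: p_5 < p_9 < p_8 < p_3 < p_11 < p_6 < p_1 < p_7 < p_4 < p_10 < p_12 < p_2.
Counting 8 from the smallest end gives p_7.

p_7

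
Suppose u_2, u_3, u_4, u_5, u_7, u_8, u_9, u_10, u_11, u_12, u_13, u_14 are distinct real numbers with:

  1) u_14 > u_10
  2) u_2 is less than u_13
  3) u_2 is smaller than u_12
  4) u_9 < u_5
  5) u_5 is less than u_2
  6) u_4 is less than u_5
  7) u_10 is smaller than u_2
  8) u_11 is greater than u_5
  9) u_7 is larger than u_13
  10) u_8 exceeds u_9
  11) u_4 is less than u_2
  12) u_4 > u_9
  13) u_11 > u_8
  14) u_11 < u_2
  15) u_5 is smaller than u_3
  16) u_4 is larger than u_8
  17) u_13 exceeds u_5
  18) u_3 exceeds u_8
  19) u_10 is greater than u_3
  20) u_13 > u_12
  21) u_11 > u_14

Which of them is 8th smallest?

The consecutive relations fix a unique order: u_9 < u_8 < u_4 < u_5 < u_3 < u_10 < u_14 < u_11 < u_2 < u_12 < u_13 < u_7.
Counting 8 from the smallest end gives u_11.

u_11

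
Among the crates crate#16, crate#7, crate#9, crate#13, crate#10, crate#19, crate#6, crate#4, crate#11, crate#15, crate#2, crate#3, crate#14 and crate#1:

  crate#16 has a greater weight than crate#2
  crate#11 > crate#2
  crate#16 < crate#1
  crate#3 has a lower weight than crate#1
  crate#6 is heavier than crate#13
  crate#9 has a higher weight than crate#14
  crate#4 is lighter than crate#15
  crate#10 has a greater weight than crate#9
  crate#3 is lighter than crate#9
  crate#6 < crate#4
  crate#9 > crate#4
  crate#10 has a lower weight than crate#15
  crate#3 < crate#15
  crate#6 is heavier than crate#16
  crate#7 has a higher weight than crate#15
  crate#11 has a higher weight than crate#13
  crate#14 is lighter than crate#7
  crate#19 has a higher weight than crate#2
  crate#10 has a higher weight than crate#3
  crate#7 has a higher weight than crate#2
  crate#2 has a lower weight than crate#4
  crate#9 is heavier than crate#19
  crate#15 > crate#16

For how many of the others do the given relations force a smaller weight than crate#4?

4

The elements the relations force below crate#4 are crate#13, crate#2, crate#16, crate#6 — no chain reaches any other.
That is 4.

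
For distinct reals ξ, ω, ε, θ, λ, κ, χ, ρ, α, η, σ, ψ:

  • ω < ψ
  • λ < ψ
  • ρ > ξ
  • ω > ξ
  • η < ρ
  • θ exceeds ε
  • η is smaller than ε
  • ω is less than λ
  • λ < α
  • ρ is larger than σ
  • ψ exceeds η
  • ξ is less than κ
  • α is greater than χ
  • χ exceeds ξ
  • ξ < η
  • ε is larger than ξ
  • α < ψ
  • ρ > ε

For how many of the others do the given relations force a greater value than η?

From η the given relations immediately reach ε, ψ, ρ.
From those, θ — 4 in total.
No other element is forced above η by the given relations, so the count is 4.

4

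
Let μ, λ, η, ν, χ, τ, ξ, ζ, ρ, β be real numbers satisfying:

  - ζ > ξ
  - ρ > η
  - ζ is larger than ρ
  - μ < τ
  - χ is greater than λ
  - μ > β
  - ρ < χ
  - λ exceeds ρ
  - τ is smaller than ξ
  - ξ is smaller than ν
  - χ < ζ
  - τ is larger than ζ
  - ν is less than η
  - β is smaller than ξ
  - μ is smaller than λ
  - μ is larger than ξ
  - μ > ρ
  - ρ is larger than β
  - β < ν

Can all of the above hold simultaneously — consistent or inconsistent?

Chaining the given relations yields ξ < ν < η < ρ < μ < λ < χ < ζ < τ, so ξ < τ. But one relation states τ < ξ. These cannot both hold.

inconsistent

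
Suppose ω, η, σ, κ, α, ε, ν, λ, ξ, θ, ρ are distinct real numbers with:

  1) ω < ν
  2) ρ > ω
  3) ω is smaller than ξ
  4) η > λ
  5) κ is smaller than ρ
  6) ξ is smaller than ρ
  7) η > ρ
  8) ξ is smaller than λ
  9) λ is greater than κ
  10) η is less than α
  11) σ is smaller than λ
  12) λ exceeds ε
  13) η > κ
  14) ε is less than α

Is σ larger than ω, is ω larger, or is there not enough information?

undetermined

Following every chain through ω: above ω we get ξ, ρ, ν, λ, η, α.
σ is not reached, and no chain runs the other way from σ to ω.
So the given relations leave the order of ω and σ undetermined.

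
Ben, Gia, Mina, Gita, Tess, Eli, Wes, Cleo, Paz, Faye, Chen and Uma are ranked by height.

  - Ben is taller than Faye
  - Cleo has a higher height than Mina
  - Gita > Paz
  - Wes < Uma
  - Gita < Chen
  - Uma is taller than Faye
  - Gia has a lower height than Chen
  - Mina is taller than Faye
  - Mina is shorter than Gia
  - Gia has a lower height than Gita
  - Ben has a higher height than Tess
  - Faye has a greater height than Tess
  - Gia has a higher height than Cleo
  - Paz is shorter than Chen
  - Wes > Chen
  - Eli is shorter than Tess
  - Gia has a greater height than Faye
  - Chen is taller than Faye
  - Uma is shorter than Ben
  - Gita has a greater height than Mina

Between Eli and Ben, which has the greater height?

Ben

Eli < Tess and Tess < Faye give Eli < Faye.
Then Faye < Mina extends the chain to Mina.
With Mina < Cleo: Eli < Tess < Faye < Mina < Cleo.
With Cleo < Gia: Eli < Tess < Faye < Mina < Cleo < Gia.
Then Gia < Gita extends the chain to Gita.
Then Gita < Chen extends the chain to Chen.
Then Chen < Wes extends the chain to Wes.
With Wes < Uma: Eli < Tess < Faye < Mina < Cleo < Gia < Gita < Chen < Wes < Uma.
With Uma < Ben: Eli < Tess < Faye < Mina < Cleo < Gia < Gita < Chen < Wes < Uma < Ben.
So Eli < Ben; Ben is the taller of the two.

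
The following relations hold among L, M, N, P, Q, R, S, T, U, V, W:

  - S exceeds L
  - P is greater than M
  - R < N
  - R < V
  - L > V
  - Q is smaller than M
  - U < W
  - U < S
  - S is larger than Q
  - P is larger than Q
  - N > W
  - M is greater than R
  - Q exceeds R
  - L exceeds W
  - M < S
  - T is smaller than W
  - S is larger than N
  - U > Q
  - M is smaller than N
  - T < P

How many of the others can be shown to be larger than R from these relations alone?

9

From R the given relations immediately reach Q, M, V, N.
From those, U, P, L, S — 8 in total.
From those, W — 9 in total.
No other element is forced above R by the given relations, so the count is 9.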